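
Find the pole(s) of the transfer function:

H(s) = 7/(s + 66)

Pole is where denominator = 0: s + 66 = 0, so s = -66.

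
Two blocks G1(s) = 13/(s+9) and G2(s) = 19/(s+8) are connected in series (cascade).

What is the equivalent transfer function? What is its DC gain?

Series: multiply transfer functions. G_eq = 13/(s+9) × 19/(s+8) = 247/((s+9)(s+8)). DC gain = 247/(9×8) = 3.4306.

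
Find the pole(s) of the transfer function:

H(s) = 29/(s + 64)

Pole is where denominator = 0: s + 64 = 0, so s = -64.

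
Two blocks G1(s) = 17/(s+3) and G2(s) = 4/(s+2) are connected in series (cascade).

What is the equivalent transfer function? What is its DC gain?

Series: multiply transfer functions. G_eq = 17/(s+3) × 4/(s+2) = 68/((s+3)(s+2)). DC gain = 68/(3×2) = 11.3333.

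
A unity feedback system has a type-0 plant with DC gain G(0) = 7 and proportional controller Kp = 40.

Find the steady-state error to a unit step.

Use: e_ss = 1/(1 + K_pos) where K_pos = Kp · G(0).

K_pos = Kp · G(0) = 40 × 7 = 280. e_ss = 1/(1 + 280) = 0.0036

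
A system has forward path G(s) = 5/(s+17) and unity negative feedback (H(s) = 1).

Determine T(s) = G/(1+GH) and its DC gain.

T(s) = G/(1+GH) = [5/(s+17)] / [1 + 5/(s+17)] = 5/(s+17+5) = 5/(s+22). DC gain = 5/22 = 0.2273.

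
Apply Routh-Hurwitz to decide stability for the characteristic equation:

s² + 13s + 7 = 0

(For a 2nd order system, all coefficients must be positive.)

Coefficients: 1, 13, 7. All positive, so system is stable.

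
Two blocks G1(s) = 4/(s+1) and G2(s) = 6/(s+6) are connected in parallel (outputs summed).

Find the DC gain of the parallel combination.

Parallel: G_eq = G1 + G2. DC gain = G1(0) + G2(0) = 4/1 + 6/6 = 4 + 1 = 5.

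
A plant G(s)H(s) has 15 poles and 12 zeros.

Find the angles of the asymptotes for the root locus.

n - m = 15 - 12 = 3. Angles: θk = (2k + 1)·180°/3 = 60°, 180°, 300°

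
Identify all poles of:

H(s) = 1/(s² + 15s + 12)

Discriminant = 15² - 4×1×12 = 225 - 48 = 177 > 0, so two distinct real poles. Using quadratic formula: s = (-15 ± √177)/(2×1) = (-15 ± √177)/2, with √177 ≈ 13.3041. s₁ ≈ -0.8479, s₂ ≈ -14.1521. Poles: s₁ = -0.8479, s₂ = -14.1521.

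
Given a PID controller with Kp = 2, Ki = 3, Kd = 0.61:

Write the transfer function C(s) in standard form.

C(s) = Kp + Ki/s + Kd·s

Substituting values: C(s) = 2 + 3/s + 0.61s = (0.61s² + 2s + 3)/s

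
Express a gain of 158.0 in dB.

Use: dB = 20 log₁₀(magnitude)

dB = 20 log₁₀(158.0) = 44.0 dB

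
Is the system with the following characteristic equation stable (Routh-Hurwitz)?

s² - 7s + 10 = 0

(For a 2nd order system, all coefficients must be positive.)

Coefficients: 1, -7, 10. b=-7 not positive, so system is unstable.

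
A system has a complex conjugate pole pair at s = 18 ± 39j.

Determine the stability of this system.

Real part of poles is 18 (> 0, right half-plane). Unstable.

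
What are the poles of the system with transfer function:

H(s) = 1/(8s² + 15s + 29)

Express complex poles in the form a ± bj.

Discriminant = 15² - 4×8×29 = 225 - 928 = -703 < 0, so the poles are a complex conjugate pair s = (-15 ± j√703)/(2×8). Real part = -15/(2×8) = -15/16 = -0.9375; imaginary part = ±√703/(2×8) ≈ 1.6571. Poles: s = -0.9375 ± 1.6571j.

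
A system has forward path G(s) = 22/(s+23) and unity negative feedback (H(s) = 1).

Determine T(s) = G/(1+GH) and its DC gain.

T(s) = G/(1+GH) = [22/(s+23)] / [1 + 22/(s+23)] = 22/(s+23+22) = 22/(s+45). DC gain = 22/45 = 0.4889.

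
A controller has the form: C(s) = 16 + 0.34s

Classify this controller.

This is a Proportional-Derivative (PD) controller.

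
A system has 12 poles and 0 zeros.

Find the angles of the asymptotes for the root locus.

n - m = 12 - 0 = 12. Angles: θk = (2k + 1)·180°/12 = 15°, 45°, 75°, 105°, 135°, 165°, 195°, 225°, 255°, 285°, 315°, 345°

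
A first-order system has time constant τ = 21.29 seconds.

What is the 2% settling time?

For first-order system, 2% settling time ≈ 4τ = 4 × 21.29 = 85.16 s.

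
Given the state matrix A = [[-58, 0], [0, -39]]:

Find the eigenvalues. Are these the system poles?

For diagonal matrix, eigenvalues are diagonal entries: λ₁ = -58, λ₂ = -39. Eigenvalues of A = system poles.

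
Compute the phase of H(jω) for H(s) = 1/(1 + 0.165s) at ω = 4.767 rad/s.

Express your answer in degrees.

Phase = -arctan(ωτ) = -arctan(4.767 × 0.165) = -38.2°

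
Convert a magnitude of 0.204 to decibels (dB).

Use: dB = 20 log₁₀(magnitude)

dB = 20 log₁₀(0.204) = -13.8 dB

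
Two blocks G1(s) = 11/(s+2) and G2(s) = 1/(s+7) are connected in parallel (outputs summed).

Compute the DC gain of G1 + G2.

Parallel: G_eq = G1 + G2. DC gain = G1(0) + G2(0) = 11/2 + 1/7 = 5.5 + 0.1429 = 5.6429.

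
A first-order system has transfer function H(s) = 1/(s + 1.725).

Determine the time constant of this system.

For H(s) = 1/(s + 1/τ), the pole is at -1/τ = -1.725, so τ = 1/1.725 = 0.5797 s.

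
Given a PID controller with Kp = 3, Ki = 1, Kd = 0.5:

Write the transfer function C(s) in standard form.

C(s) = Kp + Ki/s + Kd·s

Substituting values: C(s) = 3 + 1/s + 0.5s = (0.5s² + 3s + 1)/s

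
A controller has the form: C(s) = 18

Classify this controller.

This is a Proportional (P) controller.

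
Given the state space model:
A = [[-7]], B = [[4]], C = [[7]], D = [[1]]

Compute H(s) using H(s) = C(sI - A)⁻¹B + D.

(sI - A)⁻¹ = 1/(s + 7). H(s) = 7×4/(s + 7) + 1 = (s + 35)/(s + 7).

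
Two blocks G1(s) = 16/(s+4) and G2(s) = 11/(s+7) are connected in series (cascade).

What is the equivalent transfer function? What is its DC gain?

Series: multiply transfer functions. G_eq = 16/(s+4) × 11/(s+7) = 176/((s+4)(s+7)). DC gain = 176/(4×7) = 6.2857.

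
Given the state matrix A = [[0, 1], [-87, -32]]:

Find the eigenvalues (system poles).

det(A - λI) = λ² - (-32)λ + 87 = (λ - (-29))(λ - (-3)). Eigenvalues: -29, -3.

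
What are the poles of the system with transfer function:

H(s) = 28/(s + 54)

Pole is where denominator = 0: s + 54 = 0, so s = -54.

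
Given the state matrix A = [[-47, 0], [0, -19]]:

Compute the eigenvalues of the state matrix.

For diagonal matrix, eigenvalues are diagonal entries: λ₁ = -47, λ₂ = -19.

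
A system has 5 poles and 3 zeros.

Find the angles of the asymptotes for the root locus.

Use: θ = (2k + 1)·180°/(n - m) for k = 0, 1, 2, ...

n - m = 5 - 3 = 2. Angles: θk = (2k + 1)·180°/2 = 90°, 270°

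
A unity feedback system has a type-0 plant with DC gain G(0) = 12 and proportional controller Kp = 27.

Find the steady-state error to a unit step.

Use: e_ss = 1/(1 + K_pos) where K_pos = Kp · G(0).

K_pos = Kp · G(0) = 27 × 12 = 324. e_ss = 1/(1 + 324) = 0.0031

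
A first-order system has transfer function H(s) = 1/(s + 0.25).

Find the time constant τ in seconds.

For H(s) = 1/(s + 1/τ), the pole is at -1/τ = -0.25, so τ = 1/0.25 = 4 s.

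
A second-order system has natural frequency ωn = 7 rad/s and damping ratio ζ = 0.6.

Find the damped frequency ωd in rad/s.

ωd = ωn√(1 - ζ²) = 7√(1 - 0.6²) = 5.6 rad/s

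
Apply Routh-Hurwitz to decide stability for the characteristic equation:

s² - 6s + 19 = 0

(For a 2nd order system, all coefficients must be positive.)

Coefficients: 1, -6, 19. b=-6 not positive, so system is unstable.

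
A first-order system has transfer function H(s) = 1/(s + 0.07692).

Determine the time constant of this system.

For H(s) = 1/(s + 1/τ), the pole is at -1/τ = -0.07692, so τ = 1/0.07692 = 13 s.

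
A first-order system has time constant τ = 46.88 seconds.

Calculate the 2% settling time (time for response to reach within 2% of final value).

For first-order system, 2% settling time ≈ 4τ = 4 × 46.88 = 187.52 s.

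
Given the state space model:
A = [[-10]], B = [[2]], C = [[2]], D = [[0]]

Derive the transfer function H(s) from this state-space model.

(sI - A)⁻¹ = 1/(s + 10). H(s) = 2 × 2/(s + 10) + 0 = 4/(s + 10).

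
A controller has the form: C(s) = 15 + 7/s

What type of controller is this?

This is a Proportional-Integral (PI) controller.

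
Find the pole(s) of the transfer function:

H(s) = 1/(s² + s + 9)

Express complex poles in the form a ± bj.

Discriminant = 1² - 4×1×9 = 1 - 36 = -35 < 0, so the poles are a complex conjugate pair s = (-1 ± j√35)/(2×1). Real part = -1/(2×1) = -1/2 = -0.5; imaginary part = ±√35/(2×1) ≈ 2.9580. Poles: s = -0.5 ± 2.9580j.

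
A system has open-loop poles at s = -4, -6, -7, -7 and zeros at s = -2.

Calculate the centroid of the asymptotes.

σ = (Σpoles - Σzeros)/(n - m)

σ = (Σpoles - Σzeros)/(n - m) = (-24 - (-2))/(4 - 1) = -22/3 = -7.33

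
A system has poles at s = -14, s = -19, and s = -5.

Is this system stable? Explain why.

All poles are in the left half-plane. System is stable.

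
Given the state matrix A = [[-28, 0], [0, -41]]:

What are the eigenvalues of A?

For diagonal matrix, eigenvalues are diagonal entries: λ₁ = -28, λ₂ = -41.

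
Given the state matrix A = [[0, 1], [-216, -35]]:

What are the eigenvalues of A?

det(A - λI) = λ² - (-35)λ + 216 = (λ - (-8))(λ - (-27)). Eigenvalues: -8, -27.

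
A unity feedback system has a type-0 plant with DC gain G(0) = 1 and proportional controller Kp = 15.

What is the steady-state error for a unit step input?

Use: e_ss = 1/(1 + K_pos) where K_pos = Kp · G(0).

K_pos = Kp · G(0) = 15 × 1 = 15. e_ss = 1/(1 + 15) = 0.0625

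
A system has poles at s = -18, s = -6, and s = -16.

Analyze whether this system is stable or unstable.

All poles are in the left half-plane. System is stable.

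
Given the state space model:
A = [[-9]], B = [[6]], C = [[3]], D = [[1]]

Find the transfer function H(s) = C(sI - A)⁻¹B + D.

(sI - A)⁻¹ = 1/(s + 9). H(s) = 3×6/(s + 9) + 1 = (s + 27)/(s + 9).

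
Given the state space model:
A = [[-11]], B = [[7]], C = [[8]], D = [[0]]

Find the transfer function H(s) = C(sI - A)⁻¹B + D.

(sI - A)⁻¹ = 1/(s + 11). H(s) = 8 × 7/(s + 11) + 0 = 56/(s + 11).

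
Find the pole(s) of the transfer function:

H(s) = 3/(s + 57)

Pole is where denominator = 0: s + 57 = 0, so s = -57.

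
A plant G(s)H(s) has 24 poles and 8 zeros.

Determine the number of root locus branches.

Root locus has n branches where n = number of poles = 24.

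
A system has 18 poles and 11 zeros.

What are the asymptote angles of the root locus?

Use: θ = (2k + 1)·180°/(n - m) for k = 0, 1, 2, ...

n - m = 18 - 11 = 7. Angles: θk = (2k + 1)·180°/7 = 25.71°, 77.14°, 128.57°, 180°, 231.43°, 282.86°, 334.29°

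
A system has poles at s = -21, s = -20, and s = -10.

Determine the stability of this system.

All poles are in the left half-plane. System is stable.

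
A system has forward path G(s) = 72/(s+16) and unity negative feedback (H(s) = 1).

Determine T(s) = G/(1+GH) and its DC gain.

T(s) = G/(1+GH) = [72/(s+16)] / [1 + 72/(s+16)] = 72/(s+16+72) = 72/(s+88). DC gain = 72/88 = 0.8182.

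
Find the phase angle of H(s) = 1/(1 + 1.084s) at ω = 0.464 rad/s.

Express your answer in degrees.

Phase = -arctan(ωτ) = -arctan(0.464 × 1.084) = -26.7°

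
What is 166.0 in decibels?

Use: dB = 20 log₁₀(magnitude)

dB = 20 log₁₀(166.0) = 44.4 dB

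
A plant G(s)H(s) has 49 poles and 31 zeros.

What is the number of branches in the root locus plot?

Root locus has n branches where n = number of poles = 49.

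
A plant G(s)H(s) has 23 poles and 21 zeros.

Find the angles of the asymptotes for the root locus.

n - m = 23 - 21 = 2. Angles: θk = (2k + 1)·180°/2 = 90°, 270°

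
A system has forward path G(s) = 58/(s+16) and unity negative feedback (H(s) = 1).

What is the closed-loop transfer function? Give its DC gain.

T(s) = G/(1+GH) = [58/(s+16)] / [1 + 58/(s+16)] = 58/(s+16+58) = 58/(s+74). DC gain = 58/74 = 0.7838.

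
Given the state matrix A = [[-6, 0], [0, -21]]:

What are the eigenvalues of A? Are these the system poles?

For diagonal matrix, eigenvalues are diagonal entries: λ₁ = -6, λ₂ = -21. Eigenvalues of A = system poles.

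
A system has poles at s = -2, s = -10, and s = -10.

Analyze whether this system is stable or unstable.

All poles are in the left half-plane. System is stable.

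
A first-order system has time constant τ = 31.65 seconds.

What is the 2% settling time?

For first-order system, 2% settling time ≈ 4τ = 4 × 31.65 = 126.6 s.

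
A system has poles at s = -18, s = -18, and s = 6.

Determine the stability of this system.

Pole(s) at s = 6 are not in the left half-plane. System is unstable.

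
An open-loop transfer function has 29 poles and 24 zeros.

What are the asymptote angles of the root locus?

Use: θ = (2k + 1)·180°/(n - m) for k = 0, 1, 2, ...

n - m = 29 - 24 = 5. Angles: θk = (2k + 1)·180°/5 = 36°, 108°, 180°, 252°, 324°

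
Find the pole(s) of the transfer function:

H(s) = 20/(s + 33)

Pole is where denominator = 0: s + 33 = 0, so s = -33.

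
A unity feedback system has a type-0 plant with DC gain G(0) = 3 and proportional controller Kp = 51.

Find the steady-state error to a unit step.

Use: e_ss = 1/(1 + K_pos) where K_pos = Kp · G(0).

K_pos = Kp · G(0) = 51 × 3 = 153. e_ss = 1/(1 + 153) = 0.0065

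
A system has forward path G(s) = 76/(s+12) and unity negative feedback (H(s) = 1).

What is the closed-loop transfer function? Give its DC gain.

T(s) = G/(1+GH) = [76/(s+12)] / [1 + 76/(s+12)] = 76/(s+12+76) = 76/(s+88). DC gain = 76/88 = 0.8636.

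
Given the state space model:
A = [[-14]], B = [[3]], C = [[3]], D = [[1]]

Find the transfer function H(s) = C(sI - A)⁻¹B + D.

(sI - A)⁻¹ = 1/(s + 14). H(s) = 3×3/(s + 14) + 1 = (s + 23)/(s + 14).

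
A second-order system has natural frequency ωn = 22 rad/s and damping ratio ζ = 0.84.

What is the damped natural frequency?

ωd = ωn√(1 - ζ²) = 22√(1 - 0.84²) = 11.94 rad/s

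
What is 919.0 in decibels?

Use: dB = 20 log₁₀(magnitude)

dB = 20 log₁₀(919.0) = 59.3 dB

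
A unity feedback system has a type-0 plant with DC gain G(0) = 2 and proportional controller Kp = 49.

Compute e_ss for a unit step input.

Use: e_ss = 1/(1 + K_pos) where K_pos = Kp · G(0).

K_pos = Kp · G(0) = 49 × 2 = 98. e_ss = 1/(1 + 98) = 0.0101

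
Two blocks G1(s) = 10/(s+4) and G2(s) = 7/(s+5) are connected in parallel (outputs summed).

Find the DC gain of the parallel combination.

Parallel: G_eq = G1 + G2. DC gain = G1(0) + G2(0) = 10/4 + 7/5 = 2.5 + 1.4 = 3.9.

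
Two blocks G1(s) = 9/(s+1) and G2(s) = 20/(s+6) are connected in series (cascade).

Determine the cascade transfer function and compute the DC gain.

Series: multiply transfer functions. G_eq = 9/(s+1) × 20/(s+6) = 180/((s+1)(s+6)). DC gain = 180/(1×6) = 30.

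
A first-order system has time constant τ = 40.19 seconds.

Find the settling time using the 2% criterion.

For first-order system, 2% settling time ≈ 4τ = 4 × 40.19 = 160.76 s.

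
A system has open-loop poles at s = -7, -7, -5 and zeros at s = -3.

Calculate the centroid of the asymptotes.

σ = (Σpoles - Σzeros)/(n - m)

σ = (Σpoles - Σzeros)/(n - m) = (-19 - (-3))/(3 - 1) = -16/2 = -8.0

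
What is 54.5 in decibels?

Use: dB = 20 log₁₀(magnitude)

dB = 20 log₁₀(54.5) = 34.7 dB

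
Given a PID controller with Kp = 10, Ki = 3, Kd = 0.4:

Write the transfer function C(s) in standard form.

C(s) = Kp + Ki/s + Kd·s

Substituting values: C(s) = 10 + 3/s + 0.4s = (0.4s² + 10s + 3)/s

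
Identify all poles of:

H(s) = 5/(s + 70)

Pole is where denominator = 0: s + 70 = 0, so s = -70.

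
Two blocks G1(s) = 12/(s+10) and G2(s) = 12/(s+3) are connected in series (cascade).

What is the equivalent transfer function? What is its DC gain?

Series: multiply transfer functions. G_eq = 12/(s+10) × 12/(s+3) = 144/((s+10)(s+3)). DC gain = 144/(10×3) = 4.8.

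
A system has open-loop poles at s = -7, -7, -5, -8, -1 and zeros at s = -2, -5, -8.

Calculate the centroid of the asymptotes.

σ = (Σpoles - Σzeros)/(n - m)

σ = (Σpoles - Σzeros)/(n - m) = (-28 - (-15))/(5 - 3) = -13/2 = -6.5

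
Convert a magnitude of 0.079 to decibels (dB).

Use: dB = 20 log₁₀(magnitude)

dB = 20 log₁₀(0.079) = -22.0 dB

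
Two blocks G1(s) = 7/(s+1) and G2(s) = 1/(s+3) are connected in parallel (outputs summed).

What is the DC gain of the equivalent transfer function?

Parallel: G_eq = G1 + G2. DC gain = G1(0) + G2(0) = 7/1 + 1/3 = 7 + 0.3333 = 7.3333.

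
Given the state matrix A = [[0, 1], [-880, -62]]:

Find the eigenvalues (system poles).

det(A - λI) = λ² - (-62)λ + 880 = (λ - (-22))(λ - (-40)). Eigenvalues: -22, -40.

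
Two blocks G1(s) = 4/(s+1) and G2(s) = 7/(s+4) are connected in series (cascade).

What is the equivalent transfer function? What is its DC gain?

Series: multiply transfer functions. G_eq = 4/(s+1) × 7/(s+4) = 28/((s+1)(s+4)). DC gain = 28/(1×4) = 7.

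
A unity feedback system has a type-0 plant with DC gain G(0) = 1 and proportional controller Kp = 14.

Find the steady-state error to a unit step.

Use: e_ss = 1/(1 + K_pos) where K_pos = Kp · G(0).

K_pos = Kp · G(0) = 14 × 1 = 14. e_ss = 1/(1 + 14) = 0.0667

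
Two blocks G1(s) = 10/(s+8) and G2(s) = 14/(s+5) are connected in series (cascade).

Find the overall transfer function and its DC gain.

Series: multiply transfer functions. G_eq = 10/(s+8) × 14/(s+5) = 140/((s+8)(s+5)). DC gain = 140/(8×5) = 3.5.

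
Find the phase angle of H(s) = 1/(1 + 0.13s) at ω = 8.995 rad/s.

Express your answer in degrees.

Phase = -arctan(ωτ) = -arctan(8.995 × 0.13) = -49.5°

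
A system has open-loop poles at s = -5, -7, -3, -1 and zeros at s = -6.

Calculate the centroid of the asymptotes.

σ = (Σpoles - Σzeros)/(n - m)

σ = (Σpoles - Σzeros)/(n - m) = (-16 - (-6))/(4 - 1) = -10/3 = -3.33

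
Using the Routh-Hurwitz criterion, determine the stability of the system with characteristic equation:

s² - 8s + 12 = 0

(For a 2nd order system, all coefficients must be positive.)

Coefficients: 1, -8, 12. b=-8 not positive, so system is unstable.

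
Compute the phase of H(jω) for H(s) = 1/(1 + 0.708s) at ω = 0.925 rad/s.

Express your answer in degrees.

Phase = -arctan(ωτ) = -arctan(0.925 × 0.708) = -33.2°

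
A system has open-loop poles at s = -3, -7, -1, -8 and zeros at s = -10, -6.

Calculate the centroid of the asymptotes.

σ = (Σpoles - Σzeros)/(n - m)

σ = (Σpoles - Σzeros)/(n - m) = (-19 - (-16))/(4 - 2) = -3/2 = -1.5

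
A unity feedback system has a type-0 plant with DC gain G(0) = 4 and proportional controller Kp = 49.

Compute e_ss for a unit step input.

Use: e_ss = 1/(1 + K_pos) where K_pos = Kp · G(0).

K_pos = Kp · G(0) = 49 × 4 = 196. e_ss = 1/(1 + 196) = 0.0051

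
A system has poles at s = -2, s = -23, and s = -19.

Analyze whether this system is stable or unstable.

All poles are in the left half-plane. System is stable.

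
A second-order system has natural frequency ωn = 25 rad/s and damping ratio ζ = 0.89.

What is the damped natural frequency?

ωd = ωn√(1 - ζ²) = 25√(1 - 0.89²) = 11.4 rad/s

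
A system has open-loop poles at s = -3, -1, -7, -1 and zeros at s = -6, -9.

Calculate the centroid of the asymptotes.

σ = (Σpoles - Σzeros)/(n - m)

σ = (Σpoles - Σzeros)/(n - m) = (-12 - (-15))/(4 - 2) = 3/2 = 1.5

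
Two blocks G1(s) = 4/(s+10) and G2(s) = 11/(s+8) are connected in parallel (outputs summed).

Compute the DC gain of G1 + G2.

Parallel: G_eq = G1 + G2. DC gain = G1(0) + G2(0) = 4/10 + 11/8 = 0.4 + 1.375 = 1.775.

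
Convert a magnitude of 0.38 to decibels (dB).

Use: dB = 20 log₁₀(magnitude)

dB = 20 log₁₀(0.38) = -8.4 dB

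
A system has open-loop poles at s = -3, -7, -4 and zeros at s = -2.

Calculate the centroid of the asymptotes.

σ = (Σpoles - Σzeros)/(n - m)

σ = (Σpoles - Σzeros)/(n - m) = (-14 - (-2))/(3 - 1) = -12/2 = -6.0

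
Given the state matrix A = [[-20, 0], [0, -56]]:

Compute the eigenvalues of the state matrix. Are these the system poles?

For diagonal matrix, eigenvalues are diagonal entries: λ₁ = -20, λ₂ = -56. Eigenvalues of A = system poles.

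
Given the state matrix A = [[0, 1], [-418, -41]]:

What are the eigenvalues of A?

det(A - λI) = λ² - (-41)λ + 418 = (λ - (-19))(λ - (-22)). Eigenvalues: -19, -22.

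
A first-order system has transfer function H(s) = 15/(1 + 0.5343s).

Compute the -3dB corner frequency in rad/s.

Corner frequency = 1/τ = 1/0.5343 = 1.872 rad/s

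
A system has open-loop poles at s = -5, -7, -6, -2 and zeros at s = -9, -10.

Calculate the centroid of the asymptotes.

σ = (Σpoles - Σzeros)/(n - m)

σ = (Σpoles - Σzeros)/(n - m) = (-20 - (-19))/(4 - 2) = -1/2 = -0.5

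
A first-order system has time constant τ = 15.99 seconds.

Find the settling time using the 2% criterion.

For first-order system, 2% settling time ≈ 4τ = 4 × 15.99 = 63.96 s.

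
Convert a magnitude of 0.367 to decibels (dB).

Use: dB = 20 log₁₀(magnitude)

dB = 20 log₁₀(0.367) = -8.7 dB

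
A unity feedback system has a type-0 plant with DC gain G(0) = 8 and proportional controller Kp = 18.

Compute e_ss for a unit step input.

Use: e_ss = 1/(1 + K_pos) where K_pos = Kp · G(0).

K_pos = Kp · G(0) = 18 × 8 = 144. e_ss = 1/(1 + 144) = 0.0069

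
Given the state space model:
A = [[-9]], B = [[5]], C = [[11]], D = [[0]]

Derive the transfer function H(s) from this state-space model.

(sI - A)⁻¹ = 1/(s + 9). H(s) = 11 × 5/(s + 9) + 0 = 55/(s + 9).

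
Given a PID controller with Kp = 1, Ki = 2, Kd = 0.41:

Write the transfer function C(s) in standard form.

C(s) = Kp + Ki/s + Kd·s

Substituting values: C(s) = 1 + 2/s + 0.41s = (0.41s² + s + 2)/s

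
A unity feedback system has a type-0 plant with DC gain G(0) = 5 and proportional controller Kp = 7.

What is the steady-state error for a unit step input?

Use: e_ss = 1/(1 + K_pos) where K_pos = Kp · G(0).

K_pos = Kp · G(0) = 7 × 5 = 35. e_ss = 1/(1 + 35) = 0.0278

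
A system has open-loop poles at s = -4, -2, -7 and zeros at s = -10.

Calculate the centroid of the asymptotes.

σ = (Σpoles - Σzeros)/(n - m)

σ = (Σpoles - Σzeros)/(n - m) = (-13 - (-10))/(3 - 1) = -3/2 = -1.5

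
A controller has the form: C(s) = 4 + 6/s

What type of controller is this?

This is a Proportional-Integral (PI) controller.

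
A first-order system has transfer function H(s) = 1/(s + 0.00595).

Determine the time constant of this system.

For H(s) = 1/(s + 1/τ), the pole is at -1/τ = -0.00595, so τ = 1/0.00595 = 168.1 s.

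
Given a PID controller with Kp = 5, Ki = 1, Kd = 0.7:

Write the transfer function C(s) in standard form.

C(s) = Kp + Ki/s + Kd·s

Substituting values: C(s) = 5 + 1/s + 0.7s = (0.7s² + 5s + 1)/s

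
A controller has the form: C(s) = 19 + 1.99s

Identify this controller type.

This is a Proportional-Derivative (PD) controller.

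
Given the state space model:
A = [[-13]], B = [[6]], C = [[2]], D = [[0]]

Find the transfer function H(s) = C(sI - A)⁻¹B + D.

(sI - A)⁻¹ = 1/(s + 13). H(s) = 2 × 6/(s + 13) + 0 = 12/(s + 13).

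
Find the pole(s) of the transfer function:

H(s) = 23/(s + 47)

Pole is where denominator = 0: s + 47 = 0, so s = -47.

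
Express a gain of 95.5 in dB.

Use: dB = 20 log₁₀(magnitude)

dB = 20 log₁₀(95.5) = 39.6 dB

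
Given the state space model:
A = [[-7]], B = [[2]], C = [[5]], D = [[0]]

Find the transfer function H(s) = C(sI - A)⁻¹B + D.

(sI - A)⁻¹ = 1/(s + 7). H(s) = 5 × 2/(s + 7) + 0 = 10/(s + 7).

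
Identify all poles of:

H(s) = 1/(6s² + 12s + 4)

Discriminant = 12² - 4×6×4 = 144 - 96 = 48 > 0, so two distinct real poles. Using quadratic formula: s = (-12 ± √48)/(2×6) = (-12 ± √48)/12, with √48 ≈ 6.9282. s₁ ≈ -0.4226, s₂ ≈ -1.5774. Poles: s₁ = -0.4226, s₂ = -1.5774.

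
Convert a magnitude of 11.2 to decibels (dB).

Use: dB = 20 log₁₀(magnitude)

dB = 20 log₁₀(11.2) = 21.0 dB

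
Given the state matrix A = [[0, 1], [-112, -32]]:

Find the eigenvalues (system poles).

det(A - λI) = λ² - (-32)λ + 112 = (λ - (-28))(λ - (-4)). Eigenvalues: -28, -4.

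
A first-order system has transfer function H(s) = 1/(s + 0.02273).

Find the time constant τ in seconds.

For H(s) = 1/(s + 1/τ), the pole is at -1/τ = -0.02273, so τ = 1/0.02273 = 43.99 s.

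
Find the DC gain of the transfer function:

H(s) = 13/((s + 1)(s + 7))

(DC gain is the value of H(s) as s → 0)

DC gain = H(0) = 13/(1 × 7) = 13/7 = 1.8571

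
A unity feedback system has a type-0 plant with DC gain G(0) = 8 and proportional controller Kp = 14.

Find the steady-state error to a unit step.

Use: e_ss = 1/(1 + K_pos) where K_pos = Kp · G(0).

K_pos = Kp · G(0) = 14 × 8 = 112. e_ss = 1/(1 + 112) = 0.0088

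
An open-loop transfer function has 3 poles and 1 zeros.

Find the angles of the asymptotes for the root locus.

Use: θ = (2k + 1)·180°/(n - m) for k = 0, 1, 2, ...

n - m = 3 - 1 = 2. Angles: θk = (2k + 1)·180°/2 = 90°, 270°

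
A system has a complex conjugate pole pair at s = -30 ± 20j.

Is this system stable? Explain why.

Real part of poles is -30 (< 0, left half-plane). Stable.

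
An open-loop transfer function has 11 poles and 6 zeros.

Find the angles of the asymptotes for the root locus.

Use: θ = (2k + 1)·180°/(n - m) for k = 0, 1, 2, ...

n - m = 11 - 6 = 5. Angles: θk = (2k + 1)·180°/5 = 36°, 108°, 180°, 252°, 324°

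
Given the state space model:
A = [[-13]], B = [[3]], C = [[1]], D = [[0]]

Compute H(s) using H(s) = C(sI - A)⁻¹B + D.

(sI - A)⁻¹ = 1/(s + 13). H(s) = 1 × 3/(s + 13) + 0 = 3/(s + 13).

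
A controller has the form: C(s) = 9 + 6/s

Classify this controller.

This is a Proportional-Integral (PI) controller.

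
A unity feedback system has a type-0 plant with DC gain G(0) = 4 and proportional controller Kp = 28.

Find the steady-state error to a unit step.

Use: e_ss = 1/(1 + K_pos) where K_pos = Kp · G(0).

K_pos = Kp · G(0) = 28 × 4 = 112. e_ss = 1/(1 + 112) = 0.0088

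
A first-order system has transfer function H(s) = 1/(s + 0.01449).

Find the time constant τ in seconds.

For H(s) = 1/(s + 1/τ), the pole is at -1/τ = -0.01449, so τ = 1/0.01449 = 69.01 s.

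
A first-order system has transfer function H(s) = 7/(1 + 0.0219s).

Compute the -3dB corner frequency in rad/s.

Corner frequency = 1/τ = 1/0.0219 = 45.662 rad/s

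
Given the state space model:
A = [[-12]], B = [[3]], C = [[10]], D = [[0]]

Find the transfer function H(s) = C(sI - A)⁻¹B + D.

(sI - A)⁻¹ = 1/(s + 12). H(s) = 10 × 3/(s + 12) + 0 = 30/(s + 12).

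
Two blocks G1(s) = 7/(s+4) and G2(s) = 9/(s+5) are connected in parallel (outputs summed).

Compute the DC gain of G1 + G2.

Parallel: G_eq = G1 + G2. DC gain = G1(0) + G2(0) = 7/4 + 9/5 = 1.75 + 1.8 = 3.55.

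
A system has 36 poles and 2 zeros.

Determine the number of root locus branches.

Root locus has n branches where n = number of poles = 36.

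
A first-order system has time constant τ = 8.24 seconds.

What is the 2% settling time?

For first-order system, 2% settling time ≈ 4τ = 4 × 8.24 = 32.96 s.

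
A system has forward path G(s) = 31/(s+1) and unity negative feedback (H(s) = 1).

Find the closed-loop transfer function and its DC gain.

T(s) = G/(1+GH) = [31/(s+1)] / [1 + 31/(s+1)] = 31/(s+1+31) = 31/(s+32). DC gain = 31/32 = 0.96875.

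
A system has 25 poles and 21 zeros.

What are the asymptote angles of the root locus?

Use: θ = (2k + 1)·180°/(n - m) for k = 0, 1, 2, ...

n - m = 25 - 21 = 4. Angles: θk = (2k + 1)·180°/4 = 45°, 135°, 225°, 315°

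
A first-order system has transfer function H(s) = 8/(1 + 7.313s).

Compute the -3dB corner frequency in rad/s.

Corner frequency = 1/τ = 1/7.313 = 0.137 rad/s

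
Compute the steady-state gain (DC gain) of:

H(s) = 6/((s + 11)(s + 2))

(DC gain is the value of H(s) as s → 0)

DC gain = H(0) = 6/(11 × 2) = 6/22 = 0.2727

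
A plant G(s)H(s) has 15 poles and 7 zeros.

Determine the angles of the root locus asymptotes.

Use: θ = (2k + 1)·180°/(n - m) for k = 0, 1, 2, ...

n - m = 15 - 7 = 8. Angles: θk = (2k + 1)·180°/8 = 22.5°, 67.5°, 112.5°, 157.5°, 202.5°, 247.5°, 292.5°, 337.5°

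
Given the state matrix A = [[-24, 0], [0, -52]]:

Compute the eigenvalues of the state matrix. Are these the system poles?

For diagonal matrix, eigenvalues are diagonal entries: λ₁ = -24, λ₂ = -52. Eigenvalues of A = system poles.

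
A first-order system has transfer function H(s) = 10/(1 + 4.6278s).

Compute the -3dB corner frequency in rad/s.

Corner frequency = 1/τ = 1/4.6278 = 0.216 rad/s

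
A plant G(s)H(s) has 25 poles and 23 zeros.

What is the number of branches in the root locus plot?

Root locus has n branches where n = number of poles = 25.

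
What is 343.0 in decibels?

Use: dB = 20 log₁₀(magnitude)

dB = 20 log₁₀(343.0) = 50.7 dB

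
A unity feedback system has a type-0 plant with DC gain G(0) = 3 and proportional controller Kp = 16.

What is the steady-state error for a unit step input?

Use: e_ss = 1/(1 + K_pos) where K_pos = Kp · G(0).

K_pos = Kp · G(0) = 16 × 3 = 48. e_ss = 1/(1 + 48) = 0.0204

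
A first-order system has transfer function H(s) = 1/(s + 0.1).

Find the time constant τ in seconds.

For H(s) = 1/(s + 1/τ), the pole is at -1/τ = -0.1, so τ = 1/0.1 = 10 s.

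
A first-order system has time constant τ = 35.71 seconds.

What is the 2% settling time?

For first-order system, 2% settling time ≈ 4τ = 4 × 35.71 = 142.84 s.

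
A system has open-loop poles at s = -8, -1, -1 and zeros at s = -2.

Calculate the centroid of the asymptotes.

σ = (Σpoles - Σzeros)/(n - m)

σ = (Σpoles - Σzeros)/(n - m) = (-10 - (-2))/(3 - 1) = -8/2 = -4.0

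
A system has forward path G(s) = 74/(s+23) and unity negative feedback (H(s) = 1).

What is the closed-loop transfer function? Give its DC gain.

T(s) = G/(1+GH) = [74/(s+23)] / [1 + 74/(s+23)] = 74/(s+23+74) = 74/(s+97). DC gain = 74/97 = 0.7629.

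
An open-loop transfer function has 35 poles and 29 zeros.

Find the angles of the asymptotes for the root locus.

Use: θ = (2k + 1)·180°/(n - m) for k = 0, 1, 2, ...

n - m = 35 - 29 = 6. Angles: θk = (2k + 1)·180°/6 = 30°, 90°, 150°, 210°, 270°, 330°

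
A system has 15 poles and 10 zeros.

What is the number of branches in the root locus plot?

Root locus has n branches where n = number of poles = 15.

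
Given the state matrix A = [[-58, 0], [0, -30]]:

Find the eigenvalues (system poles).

For diagonal matrix, eigenvalues are diagonal entries: λ₁ = -58, λ₂ = -30.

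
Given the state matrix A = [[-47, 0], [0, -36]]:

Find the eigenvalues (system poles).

For diagonal matrix, eigenvalues are diagonal entries: λ₁ = -47, λ₂ = -36.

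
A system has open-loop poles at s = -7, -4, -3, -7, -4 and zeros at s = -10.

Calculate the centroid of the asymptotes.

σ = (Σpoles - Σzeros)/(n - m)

σ = (Σpoles - Σzeros)/(n - m) = (-25 - (-10))/(5 - 1) = -15/4 = -3.75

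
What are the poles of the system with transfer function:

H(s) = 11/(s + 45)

Pole is where denominator = 0: s + 45 = 0, so s = -45.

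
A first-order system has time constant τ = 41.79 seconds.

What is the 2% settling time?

For first-order system, 2% settling time ≈ 4τ = 4 × 41.79 = 167.16 s.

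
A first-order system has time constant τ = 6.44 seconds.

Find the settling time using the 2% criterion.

For first-order system, 2% settling time ≈ 4τ = 4 × 6.44 = 25.76 s.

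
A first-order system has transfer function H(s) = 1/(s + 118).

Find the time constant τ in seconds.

For H(s) = 1/(s + 1/τ), the pole is at -1/τ = -118, so τ = 1/118 = 0.0085 s.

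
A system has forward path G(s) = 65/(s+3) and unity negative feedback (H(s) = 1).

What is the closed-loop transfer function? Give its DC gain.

T(s) = G/(1+GH) = [65/(s+3)] / [1 + 65/(s+3)] = 65/(s+3+65) = 65/(s+68). DC gain = 65/68 = 0.9559.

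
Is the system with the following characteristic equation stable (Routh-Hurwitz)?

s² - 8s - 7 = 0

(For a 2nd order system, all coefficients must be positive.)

Coefficients: 1, -8, -7. b=-8, c=-7 not positive, so system is unstable.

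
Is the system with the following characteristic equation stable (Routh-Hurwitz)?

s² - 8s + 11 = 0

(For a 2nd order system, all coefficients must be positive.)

Coefficients: 1, -8, 11. b=-8 not positive, so system is unstable.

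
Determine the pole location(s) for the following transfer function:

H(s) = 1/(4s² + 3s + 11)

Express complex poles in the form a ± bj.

Discriminant = 3² - 4×4×11 = 9 - 176 = -167 < 0, so the poles are a complex conjugate pair s = (-3 ± j√167)/(2×4). Real part = -3/(2×4) = -3/8 = -0.375; imaginary part = ±√167/(2×4) ≈ 1.6154. Poles: s = -0.375 ± 1.6154j.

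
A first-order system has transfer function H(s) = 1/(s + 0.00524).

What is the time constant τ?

For H(s) = 1/(s + 1/τ), the pole is at -1/τ = -0.00524, so τ = 1/0.00524 = 190.8 s.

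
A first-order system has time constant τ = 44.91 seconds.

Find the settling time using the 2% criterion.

For first-order system, 2% settling time ≈ 4τ = 4 × 44.91 = 179.64 s.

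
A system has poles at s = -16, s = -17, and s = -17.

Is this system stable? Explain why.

All poles are in the left half-plane. System is stable.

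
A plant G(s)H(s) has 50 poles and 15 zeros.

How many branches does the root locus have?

Root locus has n branches where n = number of poles = 50.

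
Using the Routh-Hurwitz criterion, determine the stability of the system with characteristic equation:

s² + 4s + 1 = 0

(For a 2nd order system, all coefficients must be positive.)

Coefficients: 1, 4, 1. All positive, so system is stable.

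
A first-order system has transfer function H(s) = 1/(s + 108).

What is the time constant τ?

For H(s) = 1/(s + 1/τ), the pole is at -1/τ = -108, so τ = 1/108 = 0.0093 s.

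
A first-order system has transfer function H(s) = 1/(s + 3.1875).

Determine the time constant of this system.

For H(s) = 1/(s + 1/τ), the pole is at -1/τ = -3.1875, so τ = 1/3.1875 = 0.3137 s.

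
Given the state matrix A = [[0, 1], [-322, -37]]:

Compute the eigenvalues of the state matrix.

det(A - λI) = λ² - (-37)λ + 322 = (λ - (-23))(λ - (-14)). Eigenvalues: -23, -14.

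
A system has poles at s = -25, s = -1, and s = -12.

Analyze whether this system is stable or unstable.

All poles are in the left half-plane. System is stable.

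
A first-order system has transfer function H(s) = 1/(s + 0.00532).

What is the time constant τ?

For H(s) = 1/(s + 1/τ), the pole is at -1/τ = -0.00532, so τ = 1/0.00532 = 188 s.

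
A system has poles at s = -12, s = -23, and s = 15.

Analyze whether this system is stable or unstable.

Pole(s) at s = 15 are not in the left half-plane. System is unstable.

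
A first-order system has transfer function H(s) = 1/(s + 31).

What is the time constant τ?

For H(s) = 1/(s + 1/τ), the pole is at -1/τ = -31, so τ = 1/31 = 0.0323 s.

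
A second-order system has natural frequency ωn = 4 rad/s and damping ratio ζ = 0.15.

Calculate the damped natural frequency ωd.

ωd = ωn√(1 - ζ²) = 4√(1 - 0.15²) = 3.95 rad/s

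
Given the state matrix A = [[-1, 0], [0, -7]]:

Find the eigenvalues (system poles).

For diagonal matrix, eigenvalues are diagonal entries: λ₁ = -1, λ₂ = -7.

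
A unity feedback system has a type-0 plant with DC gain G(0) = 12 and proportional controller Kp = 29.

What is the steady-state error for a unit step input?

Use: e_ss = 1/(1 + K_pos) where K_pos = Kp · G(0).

K_pos = Kp · G(0) = 29 × 12 = 348. e_ss = 1/(1 + 348) = 0.0029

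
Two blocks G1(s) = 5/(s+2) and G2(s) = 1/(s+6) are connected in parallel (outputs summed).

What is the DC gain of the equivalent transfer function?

Parallel: G_eq = G1 + G2. DC gain = G1(0) + G2(0) = 5/2 + 1/6 = 2.5 + 0.1667 = 2.6667.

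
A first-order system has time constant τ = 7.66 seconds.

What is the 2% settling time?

For first-order system, 2% settling time ≈ 4τ = 4 × 7.66 = 30.64 s.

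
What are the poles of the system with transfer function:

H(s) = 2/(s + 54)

Pole is where denominator = 0: s + 54 = 0, so s = -54.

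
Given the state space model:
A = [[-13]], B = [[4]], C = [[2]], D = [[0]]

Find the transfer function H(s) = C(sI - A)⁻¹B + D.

(sI - A)⁻¹ = 1/(s + 13). H(s) = 2 × 4/(s + 13) + 0 = 8/(s + 13).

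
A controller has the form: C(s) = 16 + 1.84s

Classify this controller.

This is a Proportional-Derivative (PD) controller.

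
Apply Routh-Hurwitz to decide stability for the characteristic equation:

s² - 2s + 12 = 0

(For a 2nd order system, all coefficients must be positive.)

Coefficients: 1, -2, 12. b=-2 not positive, so system is unstable.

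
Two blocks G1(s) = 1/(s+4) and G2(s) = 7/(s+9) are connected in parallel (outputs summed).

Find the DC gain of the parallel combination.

Parallel: G_eq = G1 + G2. DC gain = G1(0) + G2(0) = 1/4 + 7/9 = 0.25 + 0.7778 = 1.0278.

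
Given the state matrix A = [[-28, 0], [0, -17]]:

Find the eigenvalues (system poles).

For diagonal matrix, eigenvalues are diagonal entries: λ₁ = -28, λ₂ = -17.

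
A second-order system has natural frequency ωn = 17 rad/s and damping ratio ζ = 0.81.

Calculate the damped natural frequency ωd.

ωd = ωn√(1 - ζ²) = 17√(1 - 0.81²) = 9.97 rad/s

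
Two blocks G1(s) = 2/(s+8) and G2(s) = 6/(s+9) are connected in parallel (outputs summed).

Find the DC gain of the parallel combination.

Parallel: G_eq = G1 + G2. DC gain = G1(0) + G2(0) = 2/8 + 6/9 = 0.25 + 0.6667 = 0.9167.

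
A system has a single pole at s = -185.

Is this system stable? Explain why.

Pole at s = -185 is in the left half-plane. Stable.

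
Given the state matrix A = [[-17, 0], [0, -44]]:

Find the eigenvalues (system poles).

For diagonal matrix, eigenvalues are diagonal entries: λ₁ = -17, λ₂ = -44.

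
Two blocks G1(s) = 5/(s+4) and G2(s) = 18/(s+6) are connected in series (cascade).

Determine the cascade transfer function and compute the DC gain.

Series: multiply transfer functions. G_eq = 5/(s+4) × 18/(s+6) = 90/((s+4)(s+6)). DC gain = 90/(4×6) = 3.75.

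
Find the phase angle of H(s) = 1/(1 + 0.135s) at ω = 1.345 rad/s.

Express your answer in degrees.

Phase = -arctan(ωτ) = -arctan(1.345 × 0.135) = -10.3°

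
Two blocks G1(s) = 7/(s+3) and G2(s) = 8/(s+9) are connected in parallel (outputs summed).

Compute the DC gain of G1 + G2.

Parallel: G_eq = G1 + G2. DC gain = G1(0) + G2(0) = 7/3 + 8/9 = 2.3333 + 0.8889 = 3.2222.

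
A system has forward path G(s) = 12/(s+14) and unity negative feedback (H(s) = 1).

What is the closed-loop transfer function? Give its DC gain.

T(s) = G/(1+GH) = [12/(s+14)] / [1 + 12/(s+14)] = 12/(s+14+12) = 12/(s+26). DC gain = 12/26 = 0.4615.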